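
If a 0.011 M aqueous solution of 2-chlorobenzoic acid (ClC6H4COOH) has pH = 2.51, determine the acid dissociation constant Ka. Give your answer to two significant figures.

Ka = 1.2 × 10^-3

[H+] = 10^(-2.51) = 3.09 × 10^-3 M
At equilibrium [HA] = 0.011 − 3.09 × 10^-3 = 7.91 × 10^-3 M
Ka = [H+][A-]/[HA] = (3.09 × 10^-3)² / 7.91 × 10^-3 = 1.2 × 10^-3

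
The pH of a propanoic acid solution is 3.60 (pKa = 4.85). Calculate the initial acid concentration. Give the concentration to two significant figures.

[H+] = 10^(-3.60) = 2.51 × 10^-4 M = x
Ka = 10^(−4.85) = 1.41 × 10^-5
Ka = x²/(C₀ − x) ⇒ C₀ = x + x²/Ka
C₀ = 2.51 × 10^-4 + (2.51 × 10^-4)²/(1.41 × 10^-5) = 4.72 × 10^-3 M

C₀ = 4.7 × 10^-3 M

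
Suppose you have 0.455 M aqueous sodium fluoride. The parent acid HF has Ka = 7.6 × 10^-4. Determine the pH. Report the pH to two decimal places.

F- is the conjugate base of the weak acid HF.
Kb = Kw/Ka = 1.0×10^-14 / 7.6 × 10^-4 = 1.32 × 10^-11
Kb = x²/(0.455 − x) = 1.32 × 10^-11
Neglecting x in the denominator: x = √(1.32 × 10^-11 × 0.455) = 2.45 × 10^-6 M
(x/C₀ = 0.00054% < 5%, so the approximation holds.)
pOH = −log(2.45 × 10^-6) = 5.61; pH = 14.00 − 5.61 = 8.39

pH = 8.39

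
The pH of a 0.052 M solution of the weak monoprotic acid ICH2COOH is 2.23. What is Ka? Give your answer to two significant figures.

Ka = 7.5 × 10^-4

[H+] = 10^(-2.23) = 5.89 × 10^-3 M
At equilibrium [HA] = 0.052 − 5.89 × 10^-3 = 4.61 × 10^-2 M
Ka = [H+][A-]/[HA] = (5.89 × 10^-3)² / 4.61 × 10^-2 = 7.5 × 10^-4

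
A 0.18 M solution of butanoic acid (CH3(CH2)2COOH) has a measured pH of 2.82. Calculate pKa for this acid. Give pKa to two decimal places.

pKa = 4.89

[H+] = 10^(-2.82) = 1.51 × 10^-3 M
At equilibrium [HA] = 0.18 − 1.51 × 10^-3 = 1.78 × 10^-1 M
Ka = [H+][A-]/[HA] = (1.51 × 10^-3)² / 1.78 × 10^-1 = 1.28 × 10^-5
pKa = -log(1.28 × 10^-5) = 4.89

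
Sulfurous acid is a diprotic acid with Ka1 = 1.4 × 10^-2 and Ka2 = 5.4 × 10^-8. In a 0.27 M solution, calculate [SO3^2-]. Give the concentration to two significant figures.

First ionization gives [H+] ≈ [HSO3-] = 5.49 × 10^-2 M.
Second step: Ka2 = [H+][SO3^2-]/[HSO3-] ≈ [SO3^2-] (since [H+] ≈ [HSO3-]).
So [SO3^2-] ≈ Ka2.

5.4 × 10^-8 M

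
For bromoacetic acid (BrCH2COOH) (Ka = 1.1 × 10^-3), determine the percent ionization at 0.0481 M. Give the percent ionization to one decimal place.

BrCH2COOH ⇌ BrCH2COO- + H+; let x = [H+] at equilibrium.
Solve x² + 0.0011x − 5.29e-05 = 0 → x = 6.74 × 10^-3 M
Fraction ionized = 6.74 × 10^-3 / 0.0481 = 0.1401 → 14.0%

14.0%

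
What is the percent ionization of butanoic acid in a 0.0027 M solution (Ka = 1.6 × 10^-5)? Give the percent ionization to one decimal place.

7.4%

CH3(CH2)2COOH ⇌ CH3(CH2)2COO- + H+; let x = [H+] at equilibrium.
Solve x² + 1.6e-05x − 4.32e-08 = 0 → x = 2.00 × 10^-4 M
% ionization = x/C₀ × 100% = 2.00 × 10^-4/0.0027 × 100% = 7.4%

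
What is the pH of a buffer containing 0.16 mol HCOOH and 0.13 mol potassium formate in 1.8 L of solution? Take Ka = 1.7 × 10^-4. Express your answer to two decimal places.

pKa = −log(1.7 × 10^-4) = 3.770
Henderson–Hasselbalch: pH = pKa + log([HCOO-]/[HCOOH]) = 3.770 + log(0.13/0.16)
pH = 3.770 + (-0.090) = 3.68

pH = 3.68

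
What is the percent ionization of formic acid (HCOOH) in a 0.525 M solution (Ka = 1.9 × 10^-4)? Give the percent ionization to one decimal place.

HCOOH ⇌ HCOO- + H+; let x = [H+] at equilibrium.
x ≈ √(Ka·C₀) = √(1.9 × 10^-4 × 0.525) = 9.99 × 10^-3 M
Fraction ionized = 9.99 × 10^-3 / 0.525 = 0.0190 → 1.9%

1.9%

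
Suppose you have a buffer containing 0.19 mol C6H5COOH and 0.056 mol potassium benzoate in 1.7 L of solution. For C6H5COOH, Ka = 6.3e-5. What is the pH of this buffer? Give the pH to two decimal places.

pKa = −log(6.3 × 10^-5) = 4.201
pH = pKa + log([A⁻]/[HA]) = 4.201 + log(0.056/0.19)
pH = 4.201 + (-0.531) = 3.67

pH = 3.67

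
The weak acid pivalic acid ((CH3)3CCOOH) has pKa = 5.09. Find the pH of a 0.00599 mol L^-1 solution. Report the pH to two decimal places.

pH = 3.66

(CH3)3CCOOH ⇌ (CH3)3CCOO- + H+
Ka = 10^(−5.09) = 8.13 × 10^-6
Ka = [H+]²/(0.00599 − [H+]) = 8.13 × 10^-6
Neglecting [H+] in the denominator: [H+] = √(8.13 × 10^-6 × 0.00599) = 2.21 × 10^-4 M
Check: 3.7% ionized — well under 5%, approximation valid.
pH = −log[H+] = −log(2.21 × 10^-4) = 3.66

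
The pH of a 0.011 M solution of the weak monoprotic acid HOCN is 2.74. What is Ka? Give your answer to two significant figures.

[H+] = 10^(-2.74) = 1.82 × 10^-3 M
At equilibrium [HA] = 0.011 − 1.82 × 10^-3 = 9.18 × 10^-3 M
Ka = [H+][A-]/[HA] = (1.82 × 10^-3)² / 9.18 × 10^-3 = 3.6 × 10^-4

Ka = 3.6 × 10^-4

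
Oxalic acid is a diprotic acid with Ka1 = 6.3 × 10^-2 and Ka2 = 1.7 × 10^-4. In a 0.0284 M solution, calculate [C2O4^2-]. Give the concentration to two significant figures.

First ionization gives [H+] ≈ [HC2O4-] = 2.12 × 10^-2 M.
Second step: Ka2 = [H+][C2O4^2-]/[HC2O4-] ≈ [C2O4^2-] (since [H+] ≈ [HC2O4-]).
So [C2O4^2-] ≈ Ka2.

1.7 × 10^-4 M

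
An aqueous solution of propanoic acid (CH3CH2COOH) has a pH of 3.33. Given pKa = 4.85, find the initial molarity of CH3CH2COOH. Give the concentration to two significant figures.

C₀ = 1.6 × 10^-2 M

[H+] = 10^(-3.33) = 4.68 × 10^-4 M = x
Ka = 10^(−4.85) = 1.41 × 10^-5
Ka = x²/(C₀ − x) ⇒ C₀ = x + x²/Ka
C₀ = 4.68 × 10^-4 + (4.68 × 10^-4)²/(1.41 × 10^-5) = 1.60 × 10^-2 M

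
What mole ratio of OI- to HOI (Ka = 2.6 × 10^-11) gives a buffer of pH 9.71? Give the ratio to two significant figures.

pKa = -log(2.6 × 10^-11) = 10.585
pH = pKa + log(r) ⇒ log(r) = 9.71 − 10.585 = -0.875
r = [OI-]/[HOI] = 10^(-0.875) = 0.133

ratio = 0.13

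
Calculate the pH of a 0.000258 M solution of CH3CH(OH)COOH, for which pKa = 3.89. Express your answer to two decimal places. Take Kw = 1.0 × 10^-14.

pH = 3.89

CH3CH(OH)COOH ⇌ CH3CH(OH)COO- + H+
Ka = 10^(−3.89) = 1.29 × 10^-4
Ka = x²/(0.000258 − x) = 1.29 × 10^-4
The 5% rule fails; solving x² + Ka·x − Ka·C₀ = 0 exactly:
x = (−Ka + √(Ka² + 4·Ka·C₀))/2 = 1.29 × 10^-4 M
pH = −log(1.29 × 10^-4) = 3.89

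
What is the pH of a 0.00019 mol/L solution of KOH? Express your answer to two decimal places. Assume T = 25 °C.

KOH is a strong base; [OH-] = 0.00019 M.
pOH = -log(0.00019) = 3.72
pH = 14.00 - 3.72 = 10.28

pH = 10.28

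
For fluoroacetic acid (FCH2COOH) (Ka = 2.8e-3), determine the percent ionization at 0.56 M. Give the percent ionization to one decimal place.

FCH2COOH ⇌ FCH2COO- + H+; let x = [H+] at equilibrium.
Ka = x²/(C₀ − x); solving the quadratic gives x = 3.82 × 10^-2 M.
Fraction ionized = 3.82 × 10^-2 / 0.56 = 0.0682 → 6.8%

6.8%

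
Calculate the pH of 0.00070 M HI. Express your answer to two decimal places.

pH = 3.15

HI is a strong acid and dissociates completely, so [H+] = 0.00070 M.
pH = -log(0.0007) = 3.15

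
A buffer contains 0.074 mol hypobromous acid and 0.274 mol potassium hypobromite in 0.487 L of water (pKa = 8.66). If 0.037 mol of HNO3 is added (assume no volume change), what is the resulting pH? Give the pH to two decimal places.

pH = 8.99

Added H+ converts OBr- to HOBr: HOBr → 0.111 mol, OBr- → 0.237 mol.
Henderson–Hasselbalch with mole ratio 0.237/0.111: pH = 8.66 + (+0.329)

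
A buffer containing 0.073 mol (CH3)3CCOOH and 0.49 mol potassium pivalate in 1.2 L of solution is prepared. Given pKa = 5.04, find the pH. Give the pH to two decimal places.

Using pH = pKa + log([base]/[acid]) with [base]/[acid] = 0.49/0.073:
pH = 5.04 + (+0.827) = 5.87

pH = 5.87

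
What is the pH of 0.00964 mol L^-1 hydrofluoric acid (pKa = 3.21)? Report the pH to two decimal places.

HF ⇌ F- + H+
Ka = 10^(−3.21) = 6.17 × 10^-4
Ka = [H+]²/(0.00964 − [H+]) = 6.17 × 10^-4
[H+] is not negligible relative to C₀; solve [H+]² + 0.000617·[H+] − 5.95e-06 = 0.
[H+] = (−Ka + √(Ka² + 4·Ka·C₀))/2 = 2.15 × 10^-3 M
pH = −log[H+] = −log(2.15 × 10^-3) = 2.67

pH = 2.67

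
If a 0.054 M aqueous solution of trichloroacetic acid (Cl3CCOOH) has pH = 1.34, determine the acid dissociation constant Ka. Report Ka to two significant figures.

[H+] = 10^(-1.34) = 4.57 × 10^-2 M
At equilibrium [HA] = 0.054 − 4.57 × 10^-2 = 8.30 × 10^-3 M
Ka = [H+][A-]/[HA] = (4.57 × 10^-2)² / 8.30 × 10^-3 = 2.5 × 10^-1

Ka = 2.5 × 10^-1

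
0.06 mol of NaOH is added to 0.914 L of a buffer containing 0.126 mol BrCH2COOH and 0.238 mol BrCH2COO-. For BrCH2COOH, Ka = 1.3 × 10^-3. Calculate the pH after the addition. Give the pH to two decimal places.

pH = 3.54

OH- converts BrCH2COOH to BrCH2COO-: BrCH2COOH → 0.066 mol, BrCH2COO- → 0.298 mol.
pKa = −log(1.3 × 10^-3) = 2.886
Henderson–Hasselbalch with mole ratio 0.298/0.066: pH = 2.886 + (+0.655)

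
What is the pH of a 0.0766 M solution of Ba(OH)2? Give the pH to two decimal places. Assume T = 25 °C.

pH = 13.19

Ba(OH)2 is a strong base (each formula unit releases 2 OH-); [OH-] = 0.153 M.
pOH = -log(0.153) = 0.81
pH = 14.00 - 0.81 = 13.19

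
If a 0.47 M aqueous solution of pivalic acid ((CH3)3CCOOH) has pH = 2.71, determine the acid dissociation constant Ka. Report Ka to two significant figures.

[H+] = 10^(-2.71) = 1.95 × 10^-3 M
At equilibrium [HA] = 0.47 − 1.95 × 10^-3 = 4.68 × 10^-1 M
Ka = [H+][A-]/[HA] = (1.95 × 10^-3)² / 4.68 × 10^-1 = 8.1 × 10^-6

Ka = 8.1 × 10^-6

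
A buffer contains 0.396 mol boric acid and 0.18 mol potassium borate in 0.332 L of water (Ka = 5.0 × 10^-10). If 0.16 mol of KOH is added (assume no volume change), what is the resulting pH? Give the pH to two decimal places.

pH = 9.46

OH- converts B(OH)3 to B(OH)4-: B(OH)3 → 0.236 mol, B(OH)4- → 0.34 mol.
pKa = −log(5.0 × 10^-10) = 9.301
Henderson–Hasselbalch with mole ratio 0.34/0.236: pH = 9.301 + (+0.159)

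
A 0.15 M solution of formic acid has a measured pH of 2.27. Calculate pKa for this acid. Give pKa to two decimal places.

pKa = 3.70

[H+] = 10^(-2.27) = 5.37 × 10^-3 M
At equilibrium [HA] = 0.15 − 5.37 × 10^-3 = 1.45 × 10^-1 M
Ka = [H+][A-]/[HA] = (5.37 × 10^-3)² / 1.45 × 10^-1 = 1.99 × 10^-4
pKa = -log(1.99 × 10^-4) = 3.70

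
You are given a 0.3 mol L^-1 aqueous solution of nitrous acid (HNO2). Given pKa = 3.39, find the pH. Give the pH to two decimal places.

HNO2 ⇌ NO2- + H+
Ka = 10^(−3.39) = 4.07 × 10^-4
Ka = x²/(0.3 − x) = 4.07 × 10^-4
Assume x ≪ 0.3: x ≈ √(4.07 × 10^-4 × 0.3) = 1.10 × 10^-2 M
pH = −log[H+] = −log(1.10 × 10^-2) = 1.96

pH = 1.96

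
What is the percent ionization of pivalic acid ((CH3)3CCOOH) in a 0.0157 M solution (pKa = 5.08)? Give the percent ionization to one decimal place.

(CH3)3CCOOH ⇌ (CH3)3CCOO- + H+; let x = [H+] at equilibrium.
Ka = 10^(−5.08) = 8.32 × 10^-6
x ≈ √(Ka·C₀) = √(8.32 × 10^-6 × 0.0157) = 3.61 × 10^-4 M
Fraction ionized = 3.61 × 10^-4 / 0.0157 = 0.0230 → 2.3%

2.3%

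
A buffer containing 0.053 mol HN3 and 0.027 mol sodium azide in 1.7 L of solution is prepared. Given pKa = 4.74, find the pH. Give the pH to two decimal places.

Henderson–Hasselbalch: pH = pKa + log([N3-]/[HN3]) = 4.74 + log(0.027/0.053)
pH = 4.74 + (-0.293) = 4.45

pH = 4.45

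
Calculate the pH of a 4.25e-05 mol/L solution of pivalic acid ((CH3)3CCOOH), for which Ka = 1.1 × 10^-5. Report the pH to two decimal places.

pH = 4.77

(CH3)3CCOOH ⇌ (CH3)3CCOO- + H+
Ka = [H+]²/(4.25e-05 − [H+]) = 1.1 × 10^-5
[H+] is not negligible relative to C₀; solve [H+]² + 1.1e-05·[H+] − 4.67e-10 = 0.
[H+] = [−1.1e-05 + √(1.1e-05² + 1.87e-09)]/2 = 1.68 × 10^-5 M
pH = −log(1.68 × 10^-5) = 4.77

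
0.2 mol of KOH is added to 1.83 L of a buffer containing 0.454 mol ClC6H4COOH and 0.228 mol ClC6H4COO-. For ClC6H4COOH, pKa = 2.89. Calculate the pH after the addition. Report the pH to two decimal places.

After neutralization: n(ClC6H4COOH) = 0.254 mol, n(ClC6H4COO-) = 0.428 mol.
Henderson–Hasselbalch with mole ratio 0.428/0.254: pH = 2.89 + (+0.227)

pH = 3.12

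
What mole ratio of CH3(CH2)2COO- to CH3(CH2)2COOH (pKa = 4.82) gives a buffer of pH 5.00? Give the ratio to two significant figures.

pH = pKa + log(r) ⇒ log(r) = 5.00 − 4.82 = +0.18
r = [CH3(CH2)2COO-]/[CH3(CH2)2COOH] = 10^(+0.18) = 1.51

ratio = 1.5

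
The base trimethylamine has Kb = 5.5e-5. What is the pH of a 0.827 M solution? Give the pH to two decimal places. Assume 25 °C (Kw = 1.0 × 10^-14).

pH = 11.83

(CH3)3N + H2O ⇌ (CH3)3NH+ + OH-
From the ICE table, Kb = x²/(0.827 − x) = 5.5 × 10^-5.
Since Kb ≪ C₀, x ≈ √(Kb·C₀) = 6.74 × 10^-3 M.
pOH = 2.17, so pH = 14.00 − pOH = 11.83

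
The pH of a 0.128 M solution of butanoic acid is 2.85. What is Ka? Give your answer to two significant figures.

[H+] = 10^(-2.85) = 1.41 × 10^-3 M
At equilibrium [HA] = 0.128 − 1.41 × 10^-3 = 1.27 × 10^-1 M
Ka = [H+][A-]/[HA] = (1.41 × 10^-3)² / 1.27 × 10^-1 = 1.6 × 10^-5

Ka = 1.6 × 10^-5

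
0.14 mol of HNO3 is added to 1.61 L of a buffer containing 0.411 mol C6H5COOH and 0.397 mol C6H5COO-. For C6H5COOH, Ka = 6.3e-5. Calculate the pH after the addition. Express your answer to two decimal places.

pH = 3.87

Added H+ converts C6H5COO- to C6H5COOH: C6H5COOH → 0.551 mol, C6H5COO- → 0.257 mol.
pKa = −log(6.3 × 10^-5) = 4.201
pH = pKa + log(n_C6H5COO-/n_C6H5COOH) = 4.201 + log(0.257/0.551) = 4.201 + (-0.331)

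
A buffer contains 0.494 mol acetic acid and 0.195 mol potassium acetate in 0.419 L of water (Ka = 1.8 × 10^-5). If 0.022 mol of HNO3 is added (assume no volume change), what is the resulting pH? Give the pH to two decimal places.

pH = 4.27

After neutralization: n(CH3COOH) = 0.516 mol, n(CH3COO-) = 0.173 mol.
pKa = −log(1.8 × 10^-5) = 4.745
pH = pKa + log(n_CH3COO-/n_CH3COOH) = 4.745 + log(0.173/0.516) = 4.745 + (-0.475)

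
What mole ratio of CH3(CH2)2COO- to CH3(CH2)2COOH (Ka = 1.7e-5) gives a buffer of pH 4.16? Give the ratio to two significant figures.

ratio = 0.25

pKa = -log(1.7 × 10^-5) = 4.770
pH = pKa + log(r) ⇒ log(r) = 4.16 − 4.770 = -0.610
r = [CH3(CH2)2COO-]/[CH3(CH2)2COOH] = 10^(-0.610) = 0.245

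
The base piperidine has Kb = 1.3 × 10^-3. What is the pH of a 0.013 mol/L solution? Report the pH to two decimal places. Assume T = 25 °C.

C5H10NH + H2O ⇌ C5H10NH2+ + OH-
From the ICE table, Kb = [OH-]²/(0.013 − [OH-]) = 1.3 × 10^-3.
Here C₀/Kb ≈ 10, so the small-[OH-] approximation fails. Use the quadratic:
[OH-] = [−0.0013 + √(0.0013² + 6.76e-05)]/2 = 3.51 × 10^-3 M
pOH = 2.45, so pH = 14.00 − pOH = 11.55

pH = 11.55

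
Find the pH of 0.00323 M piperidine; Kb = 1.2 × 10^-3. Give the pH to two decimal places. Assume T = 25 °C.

C5H10NH + H2O ⇌ C5H10NH2+ + OH-
From the ICE table, Kb = [OH-]²/(0.00323 − [OH-]) = 1.2 × 10^-3.
The 5% rule fails; solving [OH-]² + Kb·[OH-] − Kb·C₀ = 0 exactly:
[OH-] = [−0.0012 + √(0.0012² + 1.55e-05)]/2 = 1.46 × 10^-3 M
pOH = 2.84, so pH = 14.00 − pOH = 11.16

pH = 11.16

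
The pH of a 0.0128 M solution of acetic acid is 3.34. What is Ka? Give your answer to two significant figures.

Ka = 1.7 × 10^-5

[H+] = 10^(-3.34) = 4.57 × 10^-4 M
At equilibrium [HA] = 0.0128 − 4.57 × 10^-4 = 1.23 × 10^-2 M
Ka = [H+][A-]/[HA] = (4.57 × 10^-4)² / 1.23 × 10^-2 = 1.7 × 10^-5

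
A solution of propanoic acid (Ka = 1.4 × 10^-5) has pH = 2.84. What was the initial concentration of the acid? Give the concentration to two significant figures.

C₀ = 1.5 × 10^-1 M

[H+] = 10^(-2.84) = 1.45 × 10^-3 M = x
Ka = x²/(C₀ − x) ⇒ C₀ = x + x²/Ka
C₀ = 1.45 × 10^-3 + (1.45 × 10^-3)²/(1.4 × 10^-5) = 1.52 × 10^-1 M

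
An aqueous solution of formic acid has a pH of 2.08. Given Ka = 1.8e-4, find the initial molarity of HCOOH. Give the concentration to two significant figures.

[H+] = 10^(-2.08) = 8.32 × 10^-3 M = x
Ka = x²/(C₀ − x) ⇒ C₀ = x + x²/Ka
C₀ = 8.32 × 10^-3 + (8.32 × 10^-3)²/(1.8 × 10^-4) = 3.93 × 10^-1 M

C₀ = 3.9 × 10^-1 M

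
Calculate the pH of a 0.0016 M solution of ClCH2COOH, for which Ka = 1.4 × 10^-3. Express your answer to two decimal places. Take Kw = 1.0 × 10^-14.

ClCH2COOH ⇌ ClCH2COO- + H+
Let x = [H+] at equilibrium. Ka = x²/(0.0016 − x).
Here C₀/Ka ≈ 1.14, so the small-x approximation fails. Use the quadratic:
x = (−Ka + √(Ka² + 4·Ka·C₀))/2 = 9.52 × 10^-4 M
pH = −log(9.52 × 10^-4) = 3.02

pH = 3.02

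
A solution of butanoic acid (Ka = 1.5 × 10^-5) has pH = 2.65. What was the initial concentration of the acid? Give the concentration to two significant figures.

[H+] = 10^(-2.65) = 2.24 × 10^-3 M = x
Ka = x²/(C₀ − x) ⇒ C₀ = x + x²/Ka
C₀ = 2.24 × 10^-3 + (2.24 × 10^-3)²/(1.5 × 10^-5) = 3.37 × 10^-1 M

C₀ = 3.4 × 10^-1 M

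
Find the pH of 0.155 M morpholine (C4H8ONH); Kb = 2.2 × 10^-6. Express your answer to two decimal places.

C4H8ONH + H2O ⇌ C4H8ONH2+ + OH-
Kb = [OH-]²/(0.155 − [OH-]) = 2.2 × 10^-6
Since Kb ≪ C₀, [OH-] ≈ √(Kb·C₀) = 5.84 × 10^-4 M.
pOH = −log(5.84 × 10^-4) = 3.23; pH = 14.00 − 3.23 = 10.77

pH = 10.77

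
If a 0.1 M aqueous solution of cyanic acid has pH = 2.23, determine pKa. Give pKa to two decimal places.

[H+] = 10^(-2.23) = 5.89 × 10^-3 M
At equilibrium [HA] = 0.1 − 5.89 × 10^-3 = 9.41 × 10^-2 M
Ka = [H+][A-]/[HA] = (5.89 × 10^-3)² / 9.41 × 10^-2 = 3.69 × 10^-4
pKa = -log(3.69 × 10^-4) = 3.43

pKa = 3.43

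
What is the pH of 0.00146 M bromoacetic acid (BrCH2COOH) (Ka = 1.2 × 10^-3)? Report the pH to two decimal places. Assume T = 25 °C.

pH = 3.07

BrCH2COOH ⇌ BrCH2COO- + H+
From the ICE table, Ka = x²/(0.00146 − x) = 1.2 × 10^-3.
The 5% rule fails; solving x² + Ka·x − Ka·C₀ = 0 exactly:
x = (−Ka + √(Ka² + 4·Ka·C₀))/2 = 8.53 × 10^-4 M
pH = −log[H+] = −log(8.53 × 10^-4) = 3.07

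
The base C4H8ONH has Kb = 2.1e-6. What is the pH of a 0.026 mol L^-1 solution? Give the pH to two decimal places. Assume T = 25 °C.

pH = 10.37

C4H8ONH + H2O ⇌ C4H8ONH2+ + OH-
From the ICE table, Kb = x²/(0.026 − x) = 2.1 × 10^-6.
Neglecting x in the denominator: x = √(2.1 × 10^-6 × 0.026) = 2.34 × 10^-4 M
pOH = 3.63, so pH = 14.00 − pOH = 10.37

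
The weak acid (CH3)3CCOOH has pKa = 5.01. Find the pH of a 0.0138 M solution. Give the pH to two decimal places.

pH = 3.44

(CH3)3CCOOH ⇌ (CH3)3CCOO- + H+
Ka = 10^(−5.01) = 9.77 × 10^-6
From the ICE table, Ka = [H+]²/(0.0138 − [H+]) = 9.77 × 10^-6.
Neglecting [H+] in the denominator: [H+] = √(9.77 × 10^-6 × 0.0138) = 3.67 × 10^-4 M
pH = −log(3.67 × 10^-4) = 3.44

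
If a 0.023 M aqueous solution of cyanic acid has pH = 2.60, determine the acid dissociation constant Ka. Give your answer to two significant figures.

[H+] = 10^(-2.60) = 2.51 × 10^-3 M
At equilibrium [HA] = 0.023 − 2.51 × 10^-3 = 2.05 × 10^-2 M
Ka = [H+][A-]/[HA] = (2.51 × 10^-3)² / 2.05 × 10^-2 = 3.1 × 10^-4

Ka = 3.1 × 10^-4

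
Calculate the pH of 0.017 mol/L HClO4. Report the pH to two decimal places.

HClO4 is a strong acid and dissociates completely, so [H+] = 0.017 M.
pH = -log(0.017) = 1.77

pH = 1.77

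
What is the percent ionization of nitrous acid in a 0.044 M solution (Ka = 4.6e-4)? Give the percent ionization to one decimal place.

HNO2 ⇌ NO2- + H+; let x = [H+] at equilibrium.
Ka = x²/(C₀ − x); solving the quadratic gives x = 4.27 × 10^-3 M.
Fraction ionized = 4.27 × 10^-3 / 0.044 = 0.0970 → 9.7%

9.7%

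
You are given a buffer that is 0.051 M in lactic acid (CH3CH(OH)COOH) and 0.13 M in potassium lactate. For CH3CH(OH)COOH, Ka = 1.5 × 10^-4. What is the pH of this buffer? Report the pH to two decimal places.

pKa = −log(1.5 × 10^-4) = 3.824
Henderson–Hasselbalch: pH = pKa + log([CH3CH(OH)COO-]/[CH3CH(OH)COOH]) = 3.824 + log(0.13/0.051)
pH = 3.824 + (+0.406) = 4.23

pH = 4.23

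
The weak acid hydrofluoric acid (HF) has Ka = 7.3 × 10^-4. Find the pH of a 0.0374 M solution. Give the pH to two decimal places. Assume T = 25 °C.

pH = 2.31

HF ⇌ F- + H+
From the ICE table, Ka = x²/(0.0374 − x) = 7.3 × 10^-4.
The 5% rule fails; solving x² + Ka·x − Ka·C₀ = 0 exactly:
x = [−0.00073 + √(0.00073² + 0.000109)]/2 = 4.87 × 10^-3 M
pH = −log[H+] = −log(4.87 × 10^-3) = 2.31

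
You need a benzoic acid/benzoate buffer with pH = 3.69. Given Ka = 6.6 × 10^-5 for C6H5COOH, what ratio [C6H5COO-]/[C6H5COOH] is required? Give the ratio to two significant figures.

ratio = 0.32

pKa = -log(6.6 × 10^-5) = 4.180
pH = pKa + log(r) ⇒ log(r) = 3.69 − 4.180 = -0.490
r = [C6H5COO-]/[C6H5COOH] = 10^(-0.490) = 0.324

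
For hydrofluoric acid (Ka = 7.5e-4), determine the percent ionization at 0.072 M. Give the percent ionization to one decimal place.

HF ⇌ F- + H+; let x = [H+] at equilibrium.
Ka = x²/(C₀ − x); solving the quadratic gives x = 6.98 × 10^-3 M.
% ionization = x/C₀ × 100% = 6.98 × 10^-3/0.072 × 100% = 9.7%

9.7%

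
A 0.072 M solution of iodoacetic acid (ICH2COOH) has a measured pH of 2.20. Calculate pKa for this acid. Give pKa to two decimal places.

[H+] = 10^(-2.20) = 6.31 × 10^-3 M
At equilibrium [HA] = 0.072 − 6.31 × 10^-3 = 6.57 × 10^-2 M
Ka = [H+][A-]/[HA] = (6.31 × 10^-3)² / 6.57 × 10^-2 = 6.06 × 10^-4
pKa = -log(6.06 × 10^-4) = 3.22

pKa = 3.22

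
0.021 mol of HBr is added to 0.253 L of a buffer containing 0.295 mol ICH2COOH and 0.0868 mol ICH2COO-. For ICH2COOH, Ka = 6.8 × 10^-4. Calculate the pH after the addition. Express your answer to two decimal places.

Added H+ converts ICH2COO- to ICH2COOH: ICH2COOH → 0.316 mol, ICH2COO- → 0.0658 mol.
pKa = −log(6.8 × 10^-4) = 3.167
Henderson–Hasselbalch with mole ratio 0.0658/0.316: pH = 3.167 + (-0.681)

pH = 2.49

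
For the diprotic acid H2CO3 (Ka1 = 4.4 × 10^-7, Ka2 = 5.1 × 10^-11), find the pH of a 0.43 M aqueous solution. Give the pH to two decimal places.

Since Ka1 ≫ Ka2, the first ionization dominates [H+].
Ka1 = x²/(0.43 − x) = 4.4 × 10^-7
x ≈ √(4.4 × 10^-7 × 0.43) = 4.35 × 10^-4 M
pH = −log(4.35 × 10^-4) = 3.36

pH = 3.36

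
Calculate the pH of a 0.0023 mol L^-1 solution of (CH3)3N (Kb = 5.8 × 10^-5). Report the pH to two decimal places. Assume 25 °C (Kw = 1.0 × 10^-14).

pH = 10.53

(CH3)3N + H2O ⇌ (CH3)3NH+ + OH-
From the ICE table, Kb = [OH-]²/(0.0023 − [OH-]) = 5.8 × 10^-5.
The 5% rule fails; solving [OH-]² + Kb·[OH-] − Kb·C₀ = 0 exactly:
[OH-] = (−Kb + √(Kb² + 4·Kb·C₀))/2 = 3.37 × 10^-4 M
pOH = −log(3.37 × 10^-4) = 3.47; pH = 14.00 − 3.47 = 10.53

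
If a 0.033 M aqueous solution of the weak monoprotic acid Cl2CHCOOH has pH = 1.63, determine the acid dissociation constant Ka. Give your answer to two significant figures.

[H+] = 10^(-1.63) = 2.34 × 10^-2 M
At equilibrium [HA] = 0.033 − 2.34 × 10^-2 = 9.60 × 10^-3 M
Ka = [H+][A-]/[HA] = (2.34 × 10^-2)² / 9.60 × 10^-3 = 5.7 × 10^-2

Ka = 5.7 × 10^-2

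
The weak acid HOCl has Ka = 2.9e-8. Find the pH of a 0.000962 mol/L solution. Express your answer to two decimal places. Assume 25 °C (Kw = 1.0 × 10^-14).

HOCl ⇌ OCl- + H+
Ka = x²/(0.000962 − x) = 2.9 × 10^-8
Assume x ≪ 0.000962: x ≈ √(2.9 × 10^-8 × 0.000962) = 5.28 × 10^-6 M
Check: 0.55% ionized — well under 5%, approximation valid.
pH = −log[H+] = −log(5.28 × 10^-6) = 5.28

pH = 5.28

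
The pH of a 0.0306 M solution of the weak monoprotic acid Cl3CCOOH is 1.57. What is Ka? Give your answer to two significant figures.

[H+] = 10^(-1.57) = 2.69 × 10^-2 M
At equilibrium [HA] = 0.0306 − 2.69 × 10^-2 = 3.70 × 10^-3 M
Ka = [H+][A-]/[HA] = (2.69 × 10^-2)² / 3.70 × 10^-3 = 2.0 × 10^-1

Ka = 2.0 × 10^-1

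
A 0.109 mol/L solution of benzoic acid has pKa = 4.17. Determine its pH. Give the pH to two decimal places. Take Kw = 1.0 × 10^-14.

C6H5COOH ⇌ C6H5COO- + H+
Ka = 10^(−4.17) = 6.76 × 10^-5
Ka = [H+]²/(0.109 − [H+]) = 6.76 × 10^-5
Since Ka ≪ C₀, [H+] ≈ √(Ka·C₀) = 2.71 × 10^-3 M.
([H+]/C₀ = 2.5% < 5%, so the approximation holds.)
pH = −log(2.71 × 10^-3) = 2.57

pH = 2.57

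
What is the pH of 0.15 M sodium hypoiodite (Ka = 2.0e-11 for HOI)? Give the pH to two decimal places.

OI- is the conjugate base of the weak acid HOI.
Kb = Kw/Ka = 1.0×10^-14 / 2.0 × 10^-11 = 5.00 × 10^-4
From the ICE table, Kb = [OH-]²/(0.15 − [OH-]) = 5.00 × 10^-4.
Here C₀/Kb ≈ 300, so the small-[OH-] approximation fails. Use the quadratic:
[OH-] = (−Kb + √(Kb² + 4·Kb·C₀))/2 = 8.41 × 10^-3 M
pOH = 2.08, so pH = 14.00 − pOH = 11.92

pH = 11.92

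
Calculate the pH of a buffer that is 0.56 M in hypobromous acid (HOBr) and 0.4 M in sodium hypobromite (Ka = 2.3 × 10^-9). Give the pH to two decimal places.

pH = 8.49

pKa = −log(2.3 × 10^-9) = 8.638
Using pH = pKa + log([base]/[acid]) with [base]/[acid] = 0.4/0.56:
pH = 8.638 + (-0.146) = 8.49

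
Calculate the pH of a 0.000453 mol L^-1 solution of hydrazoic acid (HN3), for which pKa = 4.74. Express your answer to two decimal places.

pH = 4.09

HN3 ⇌ N3- + H+
Ka = 10^(−4.74) = 1.82 × 10^-5
Ka = x²/(0.000453 − x) = 1.82 × 10^-5
The 5% rule fails; solving x² + Ka·x − Ka·C₀ = 0 exactly:
x = [−1.82e-05 + √(1.82e-05² + 3.3e-08)]/2 = 8.22 × 10^-5 M
pH = −log(8.22 × 10^-5) = 4.09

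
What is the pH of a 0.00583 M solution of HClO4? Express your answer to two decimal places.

pH = 2.23

HClO4 is a strong acid and dissociates completely, so [H+] = 0.00583 M.
pH = -log(0.00583) = 2.23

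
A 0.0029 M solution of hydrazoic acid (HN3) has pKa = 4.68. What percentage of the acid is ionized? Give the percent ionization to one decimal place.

8.1%

HN3 ⇌ N3- + H+; let x = [H+] at equilibrium.
Ka = 10^(−4.68) = 2.09 × 10^-5
Ka = x²/(C₀ − x); solving the quadratic gives x = 2.36 × 10^-4 M.
Fraction ionized = 2.36 × 10^-4 / 0.0029 = 0.0814 → 8.1%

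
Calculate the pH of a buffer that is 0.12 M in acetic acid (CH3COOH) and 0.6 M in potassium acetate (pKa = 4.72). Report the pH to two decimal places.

pH = pKa + log([A⁻]/[HA]) = 4.72 + log(0.6/0.12)
pH = 4.72 + (+0.699) = 5.42

pH = 5.42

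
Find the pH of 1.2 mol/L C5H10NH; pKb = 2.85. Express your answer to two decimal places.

C5H10NH + H2O ⇌ C5H10NH2+ + OH-
Kb = 10^(−2.85) = 1.41 × 10^-3
Kb = [OH-]²/(1.2 − [OH-]) = 1.41 × 10^-3
Neglecting [OH-] in the denominator: [OH-] = √(1.41 × 10^-3 × 1.2) = 4.11 × 10^-2 M
pOH = 1.39, so pH = 14.00 − pOH = 12.61

pH = 12.61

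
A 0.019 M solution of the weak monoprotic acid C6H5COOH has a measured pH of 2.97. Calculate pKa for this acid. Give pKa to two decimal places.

[H+] = 10^(-2.97) = 1.07 × 10^-3 M
At equilibrium [HA] = 0.019 − 1.07 × 10^-3 = 1.79 × 10^-2 M
Ka = [H+][A-]/[HA] = (1.07 × 10^-3)² / 1.79 × 10^-2 = 6.40 × 10^-5
pKa = -log(6.40 × 10^-5) = 4.19

pKa = 4.19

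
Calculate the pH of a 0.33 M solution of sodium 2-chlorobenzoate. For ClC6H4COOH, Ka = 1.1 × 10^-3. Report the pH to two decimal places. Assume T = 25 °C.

ClC6H4COO- is the conjugate base of the weak acid ClC6H4COOH.
Kb = Kw/Ka = 1.0×10^-14 / 1.1 × 10^-3 = 9.09 × 10^-12
From the ICE table, Kb = x²/(0.33 − x) = 9.09 × 10^-12.
Assume x ≪ 0.33: x ≈ √(9.09 × 10^-12 × 0.33) = 1.73 × 10^-6 M
pOH = 5.76, so pH = 14.00 − pOH = 8.24

pH = 8.24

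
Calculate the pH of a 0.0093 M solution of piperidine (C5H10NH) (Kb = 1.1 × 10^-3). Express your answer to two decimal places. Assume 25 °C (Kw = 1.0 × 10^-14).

pH = 11.43

C5H10NH + H2O ⇌ C5H10NH2+ + OH-
From the ICE table, Kb = [OH-]²/(0.0093 − [OH-]) = 1.1 × 10^-3.
The 5% rule fails; solving [OH-]² + Kb·[OH-] − Kb·C₀ = 0 exactly:
[OH-] = [−0.0011 + √(0.0011² + 4.09e-05)]/2 = 2.70 × 10^-3 M
pOH = −log(2.70 × 10^-3) = 2.57; pH = 14.00 − 2.57 = 11.43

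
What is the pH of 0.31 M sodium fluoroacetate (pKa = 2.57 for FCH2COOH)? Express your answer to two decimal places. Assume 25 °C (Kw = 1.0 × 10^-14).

pH = 8.03

FCH2COO- is the conjugate base of the weak acid FCH2COOH.
Ka = 10^(−2.57) = 2.69 × 10^-3
Kb = Kw/Ka = 1.0×10^-14 / 2.69 × 10^-3 = 3.72 × 10^-12
Let x = [OH-] at equilibrium. Kb = x²/(0.31 − x).
Since Kb ≪ C₀, x ≈ √(Kb·C₀) = 1.07 × 10^-6 M.
Check: 0.00035% ionized — well under 5%, approximation valid.
pOH = 5.97, so pH = 14.00 − pOH = 8.03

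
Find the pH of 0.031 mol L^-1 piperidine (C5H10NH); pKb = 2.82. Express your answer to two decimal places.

C5H10NH + H2O ⇌ C5H10NH2+ + OH-
Kb = 10^(−2.82) = 1.51 × 10^-3
Let x = [OH-] at equilibrium. Kb = x²/(0.031 − x).
x is not negligible relative to C₀; solve x² + 0.00151·x − 4.68e-05 = 0.
x = (−Kb + √(Kb² + 4·Kb·C₀))/2 = 6.13 × 10^-3 M
pOH = −log(6.13 × 10^-3) = 2.21; pH = 14.00 − 2.21 = 11.79

pH = 11.79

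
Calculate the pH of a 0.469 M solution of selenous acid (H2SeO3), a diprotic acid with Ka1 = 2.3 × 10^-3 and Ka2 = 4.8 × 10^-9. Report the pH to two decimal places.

Since Ka1 ≫ Ka2, the first ionization dominates [H+].
Ka1 = x²/(0.469 − x) = 2.3 × 10^-3
Solving the quadratic: x = (−Ka1 + √(Ka1² + 4·Ka1·C₀))/2 = 3.17 × 10^-2 M
pH = −log(3.17 × 10^-2) = 1.50

pH = 1.50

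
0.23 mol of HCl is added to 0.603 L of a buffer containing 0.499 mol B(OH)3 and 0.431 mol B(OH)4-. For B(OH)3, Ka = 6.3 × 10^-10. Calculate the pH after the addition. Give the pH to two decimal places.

Added H+ converts B(OH)4- to B(OH)3: B(OH)3 → 0.729 mol, B(OH)4- → 0.201 mol.
pKa = −log(6.3 × 10^-10) = 9.201
pH = pKa + log(n_B(OH)4-/n_B(OH)3) = 9.201 + log(0.201/0.729) = 9.201 + (-0.560)

pH = 8.64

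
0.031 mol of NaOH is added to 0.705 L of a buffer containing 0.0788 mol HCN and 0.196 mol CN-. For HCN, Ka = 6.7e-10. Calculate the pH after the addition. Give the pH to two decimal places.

OH- converts HCN to CN-: HCN → 0.0478 mol, CN- → 0.227 mol.
pKa = −log(6.7 × 10^-10) = 9.174
pH = pKa + log(n_CN-/n_HCN) = 9.174 + log(0.227/0.0478) = 9.174 + (+0.677)

pH = 9.85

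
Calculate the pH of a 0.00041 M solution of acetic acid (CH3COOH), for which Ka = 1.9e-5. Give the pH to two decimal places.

CH3COOH ⇌ CH3COO- + H+
Ka = x²/(0.00041 − x) = 1.9 × 10^-5
The 5% rule fails; solving x² + Ka·x − Ka·C₀ = 0 exactly:
x = [−1.9e-05 + √(1.9e-05² + 3.12e-08)]/2 = 7.93 × 10^-5 M
pH = −log[H+] = −log(7.93 × 10^-5) = 4.10

pH = 4.10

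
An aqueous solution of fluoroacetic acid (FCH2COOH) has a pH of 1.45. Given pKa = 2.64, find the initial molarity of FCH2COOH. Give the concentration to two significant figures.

[H+] = 10^(-1.45) = 3.55 × 10^-2 M = x
Ka = 10^(−2.64) = 2.29 × 10^-3
Ka = x²/(C₀ − x) ⇒ C₀ = x + x²/Ka
C₀ = 3.55 × 10^-2 + (3.55 × 10^-2)²/(2.29 × 10^-3) = 5.86 × 10^-1 M

C₀ = 5.9 × 10^-1 M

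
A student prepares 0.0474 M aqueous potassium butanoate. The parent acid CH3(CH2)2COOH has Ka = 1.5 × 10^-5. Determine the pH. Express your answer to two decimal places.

pH = 8.75

CH3(CH2)2COO- is the conjugate base of the weak acid CH3(CH2)2COOH.
Kb = Kw/Ka = 1.0×10^-14 / 1.5 × 10^-5 = 6.67 × 10^-10
Kb = x²/(0.0474 − x) = 6.67 × 10^-10
Neglecting x in the denominator: x = √(6.67 × 10^-10 × 0.0474) = 5.62 × 10^-6 M
pOH = 5.25, so pH = 14.00 − pOH = 8.75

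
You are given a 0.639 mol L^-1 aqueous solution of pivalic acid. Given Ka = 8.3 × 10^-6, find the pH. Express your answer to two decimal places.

pH = 2.64

(CH3)3CCOOH ⇌ (CH3)3CCOO- + H+
From the ICE table, Ka = [H+]²/(0.639 − [H+]) = 8.3 × 10^-6.
Assume [H+] ≪ 0.639: [H+] ≈ √(8.3 × 10^-6 × 0.639) = 2.30 × 10^-3 M
Check: 0.36% ionized — well under 5%, approximation valid.
pH = −log(2.30 × 10^-3) = 2.64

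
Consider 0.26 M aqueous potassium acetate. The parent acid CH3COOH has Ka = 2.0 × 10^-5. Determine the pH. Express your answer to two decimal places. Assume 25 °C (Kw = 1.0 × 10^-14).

CH3COO- is the conjugate base of the weak acid CH3COOH.
Kb = Kw/Ka = 1.0×10^-14 / 2.0 × 10^-5 = 5.00 × 10^-10
Kb = x²/(0.26 − x) = 5.00 × 10^-10
Neglecting x in the denominator: x = √(5.00 × 10^-10 × 0.26) = 1.14 × 10^-5 M
(x/C₀ = 0.0044% < 5%, so the approximation holds.)
pOH = 4.94, so pH = 14.00 − pOH = 9.06

pH = 9.06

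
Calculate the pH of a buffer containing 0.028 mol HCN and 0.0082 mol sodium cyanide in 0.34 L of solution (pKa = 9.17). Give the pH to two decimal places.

Using pH = pKa + log([base]/[acid]) with [base]/[acid] = 0.0082/0.028:
pH = 9.17 + (-0.533) = 8.64

pH = 8.64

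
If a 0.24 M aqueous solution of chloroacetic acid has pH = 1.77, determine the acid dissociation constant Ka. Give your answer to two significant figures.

Ka = 1.3 × 10^-3

[H+] = 10^(-1.77) = 1.70 × 10^-2 M
At equilibrium [HA] = 0.24 − 1.70 × 10^-2 = 2.23 × 10^-1 M
Ka = [H+][A-]/[HA] = (1.70 × 10^-2)² / 2.23 × 10^-1 = 1.3 × 10^-3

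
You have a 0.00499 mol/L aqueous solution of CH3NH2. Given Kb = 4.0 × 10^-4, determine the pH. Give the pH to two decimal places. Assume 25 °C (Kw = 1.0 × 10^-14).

pH = 11.09

CH3NH2 + H2O ⇌ CH3NH3+ + OH-
Kb = [OH-]²/(0.00499 − [OH-]) = 4.0 × 10^-4
[OH-] is not negligible relative to C₀; solve [OH-]² + 0.0004·[OH-] − 2e-06 = 0.
[OH-] = (−Kb + √(Kb² + 4·Kb·C₀))/2 = 1.23 × 10^-3 M
pOH = −log(1.23 × 10^-3) = 2.91; pH = 14.00 − 2.91 = 11.09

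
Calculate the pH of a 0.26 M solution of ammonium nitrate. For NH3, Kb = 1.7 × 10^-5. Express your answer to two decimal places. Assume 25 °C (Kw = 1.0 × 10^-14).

NH4+ is the conjugate acid of the weak base NH3.
Ka = Kw/Kb = 1.0×10^-14 / 1.7 × 10^-5 = 5.88 × 10^-10
Let x = [H+] at equilibrium. Ka = x²/(0.26 − x).
Neglecting x in the denominator: x = √(5.88 × 10^-10 × 0.26) = 1.24 × 10^-5 M
(x/C₀ = 0.0048% < 5%, so the approximation holds.)
pH = −log[H+] = −log(1.24 × 10^-5) = 4.91

pH = 4.91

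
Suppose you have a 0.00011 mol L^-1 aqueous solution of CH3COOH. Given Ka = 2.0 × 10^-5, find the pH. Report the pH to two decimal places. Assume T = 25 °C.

CH3COOH ⇌ CH3COO- + H+
From the ICE table, Ka = x²/(0.00011 − x) = 2.0 × 10^-5.
Here C₀/Ka ≈ 5.5, so the small-x approximation fails. Use the quadratic:
x = [−2e-05 + √(2e-05² + 8.8e-09)]/2 = 3.80 × 10^-5 M
pH = −log[H+] = −log(3.80 × 10^-5) = 4.42

pH = 4.42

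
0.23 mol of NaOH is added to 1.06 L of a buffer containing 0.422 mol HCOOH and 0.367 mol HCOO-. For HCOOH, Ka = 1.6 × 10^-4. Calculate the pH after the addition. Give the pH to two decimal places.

pH = 4.29

OH- converts HCOOH to HCOO-: HCOOH → 0.192 mol, HCOO- → 0.597 mol.
pKa = −log(1.6 × 10^-4) = 3.796
Henderson–Hasselbalch with mole ratio 0.597/0.192: pH = 3.796 + (+0.493)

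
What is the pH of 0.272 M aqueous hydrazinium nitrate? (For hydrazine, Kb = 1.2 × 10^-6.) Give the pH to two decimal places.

N2H5+ is the conjugate acid of the weak base N2H4.
Ka = Kw/Kb = 1.0×10^-14 / 1.2 × 10^-6 = 8.33 × 10^-9
Ka = [H+]²/(0.272 − [H+]) = 8.33 × 10^-9
Assume [H+] ≪ 0.272: [H+] ≈ √(8.33 × 10^-9 × 0.272) = 4.76 × 10^-5 M
pH = −log[H+] = −log(4.76 × 10^-5) = 4.32

pH = 4.32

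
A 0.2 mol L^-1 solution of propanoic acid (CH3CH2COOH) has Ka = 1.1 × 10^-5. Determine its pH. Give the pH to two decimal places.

pH = 2.83

CH3CH2COOH ⇌ CH3CH2COO- + H+
From the ICE table, Ka = x²/(0.2 − x) = 1.1 × 10^-5.
Since Ka ≪ C₀, x ≈ √(Ka·C₀) = 1.48 × 10^-3 M.
pH = −log(1.48 × 10^-3) = 2.83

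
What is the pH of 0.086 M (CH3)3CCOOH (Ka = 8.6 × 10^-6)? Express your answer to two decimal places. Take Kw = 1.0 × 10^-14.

(CH3)3CCOOH ⇌ (CH3)3CCOO- + H+
From the ICE table, Ka = x²/(0.086 − x) = 8.6 × 10^-6.
Assume x ≪ 0.086: x ≈ √(8.6 × 10^-6 × 0.086) = 8.60 × 10^-4 M
(x/C₀ = 1% < 5%, so the approximation holds.)
pH = −log[H+] = −log(8.60 × 10^-4) = 3.07

pH = 3.07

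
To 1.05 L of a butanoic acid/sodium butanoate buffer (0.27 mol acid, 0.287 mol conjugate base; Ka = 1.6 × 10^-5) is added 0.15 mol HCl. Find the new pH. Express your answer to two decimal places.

After neutralization: n(CH3(CH2)2COOH) = 0.42 mol, n(CH3(CH2)2COO-) = 0.137 mol.
pKa = −log(1.6 × 10^-5) = 4.796
Henderson–Hasselbalch with mole ratio 0.137/0.42: pH = 4.796 + (-0.487)

pH = 4.31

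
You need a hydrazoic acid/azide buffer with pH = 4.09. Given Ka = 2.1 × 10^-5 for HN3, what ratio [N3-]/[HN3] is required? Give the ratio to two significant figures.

ratio = 0.26

pKa = -log(2.1 × 10^-5) = 4.678
pH = pKa + log(r) ⇒ log(r) = 4.09 − 4.678 = -0.588
r = [N3-]/[HN3] = 10^(-0.588) = 0.258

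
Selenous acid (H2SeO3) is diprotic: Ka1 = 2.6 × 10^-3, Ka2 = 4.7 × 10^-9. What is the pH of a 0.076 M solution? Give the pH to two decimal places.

pH = 1.89

Since Ka1 ≫ Ka2, the first ionization dominates [H+].
Ka1 = x²/(0.076 − x) = 2.6 × 10^-3
Solving the quadratic: x = (−Ka1 + √(Ka1² + 4·Ka1·C₀))/2 = 1.28 × 10^-2 M
pH = −log(1.28 × 10^-2) = 1.89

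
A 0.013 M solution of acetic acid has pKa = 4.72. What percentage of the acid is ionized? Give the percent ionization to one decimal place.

CH3COOH ⇌ CH3COO- + H+; let x = [H+] at equilibrium.
Ka = 10^(−4.72) = 1.91 × 10^-5
x ≈ √(Ka·C₀) = √(1.91 × 10^-5 × 0.013) = 4.98 × 10^-4 M
Fraction ionized = 4.98 × 10^-4 / 0.013 = 0.0383 → 3.8%

3.8%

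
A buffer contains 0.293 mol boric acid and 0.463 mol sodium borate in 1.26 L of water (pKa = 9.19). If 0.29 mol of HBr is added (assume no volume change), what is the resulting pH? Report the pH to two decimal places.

pH = 8.66

Added H+ converts B(OH)4- to B(OH)3: B(OH)3 → 0.583 mol, B(OH)4- → 0.173 mol.
Henderson–Hasselbalch with mole ratio 0.173/0.583: pH = 9.19 + (-0.528)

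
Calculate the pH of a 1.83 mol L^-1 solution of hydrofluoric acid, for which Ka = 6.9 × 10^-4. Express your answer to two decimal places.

HF ⇌ F- + H+
From the ICE table, Ka = [H+]²/(1.83 − [H+]) = 6.9 × 10^-4.
Assume [H+] ≪ 1.83: [H+] ≈ √(6.9 × 10^-4 × 1.83) = 3.55 × 10^-2 M
Check: 1.9% ionized — well under 5%, approximation valid.
pH = −log(3.55 × 10^-2) = 1.45

pH = 1.45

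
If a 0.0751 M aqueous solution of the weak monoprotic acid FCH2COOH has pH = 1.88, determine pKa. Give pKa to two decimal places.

[H+] = 10^(-1.88) = 1.32 × 10^-2 M
At equilibrium [HA] = 0.0751 − 1.32 × 10^-2 = 6.19 × 10^-2 M
Ka = [H+][A-]/[HA] = (1.32 × 10^-2)² / 6.19 × 10^-2 = 2.81 × 10^-3
pKa = -log(2.81 × 10^-3) = 2.55

pKa = 2.55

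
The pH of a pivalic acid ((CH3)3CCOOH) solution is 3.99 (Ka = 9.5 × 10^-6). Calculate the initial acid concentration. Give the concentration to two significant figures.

[H+] = 10^(-3.99) = 1.02 × 10^-4 M = x
Ka = x²/(C₀ − x) ⇒ C₀ = x + x²/Ka
C₀ = 1.02 × 10^-4 + (1.02 × 10^-4)²/(9.5 × 10^-6) = 1.20 × 10^-3 M

C₀ = 1.2 × 10^-3 M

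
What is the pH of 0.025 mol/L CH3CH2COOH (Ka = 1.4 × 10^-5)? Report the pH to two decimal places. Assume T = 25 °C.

pH = 3.23

CH3CH2COOH ⇌ CH3CH2COO- + H+
From the ICE table, Ka = x²/(0.025 − x) = 1.4 × 10^-5.
Neglecting x in the denominator: x = √(1.4 × 10^-5 × 0.025) = 5.92 × 10^-4 M
pH = −log[H+] = −log(5.92 × 10^-4) = 3.23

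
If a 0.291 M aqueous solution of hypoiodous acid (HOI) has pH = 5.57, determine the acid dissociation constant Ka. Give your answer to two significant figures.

[H+] = 10^(-5.57) = 2.69 × 10^-6 M
At equilibrium [HA] = 0.291 − 2.69 × 10^-6 = 2.91 × 10^-1 M
Ka = [H+][A-]/[HA] = (2.69 × 10^-6)² / 2.91 × 10^-1 = 2.5 × 10^-11

Ka = 2.5 × 10^-11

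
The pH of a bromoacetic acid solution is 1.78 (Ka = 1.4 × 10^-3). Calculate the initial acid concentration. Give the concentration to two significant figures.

[H+] = 10^(-1.78) = 1.66 × 10^-2 M = x
Ka = x²/(C₀ − x) ⇒ C₀ = x + x²/Ka
C₀ = 1.66 × 10^-2 + (1.66 × 10^-2)²/(1.4 × 10^-3) = 2.13 × 10^-1 M

C₀ = 2.1 × 10^-1 M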